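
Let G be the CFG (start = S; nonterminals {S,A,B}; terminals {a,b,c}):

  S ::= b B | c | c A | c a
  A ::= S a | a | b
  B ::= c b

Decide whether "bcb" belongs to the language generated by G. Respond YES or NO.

CNF form of G:
  S -> T1 A | T1 T0 | T2 B | c
  A -> S T0 | a | b
  B -> T1 T2
  T0 -> a
  T1 -> c
  T2 -> b

CYK table (by increasing span):
  T[0,0] 'b' = {A,T2}  orig:{A}
  T[1,1] 'c' = {S,T1}  orig:{S}
  T[2,2] 'b' = {A,T2}  orig:{A}
  T[0,1] 'bc' = ∅
  T[1,2] 'cb' = {B,S}
  T[0,2] 'bcb' = {S}

S ∈ T[0,2] ⇒ YES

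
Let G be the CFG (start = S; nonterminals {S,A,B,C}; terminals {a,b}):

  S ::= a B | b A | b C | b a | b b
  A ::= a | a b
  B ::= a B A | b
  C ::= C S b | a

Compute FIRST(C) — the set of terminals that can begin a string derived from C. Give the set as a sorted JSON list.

Compute FIRST by fixpoint:
pass 1:
  A via A→a: +{a}
  B via B→a B A: +{a}
  B via B→b: +{b}
  C via C→a: +{a}
  S via S→a B: +{a}
  S via S→b A: +{b}
  FIRST[S]={a,b}  FIRST[A]={a}  FIRST[B]={a,b}  FIRST[C]={a}
pass 2: done
  FIRST[S]={a,b}  FIRST[A]={a}  FIRST[B]={a,b}  FIRST[C]={a}

FIRST(C) = ["a"]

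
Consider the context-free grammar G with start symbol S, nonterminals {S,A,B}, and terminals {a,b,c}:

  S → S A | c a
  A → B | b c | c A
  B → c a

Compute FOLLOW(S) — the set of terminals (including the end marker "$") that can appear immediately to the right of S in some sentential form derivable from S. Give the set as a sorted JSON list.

Compute FIRST by fixpoint:
pass 1:
  A via A→b c: +{b}
  A via A→c A: +{c}
  B via B→c a: +{c}
  S via S→c a: +{c}
  FIRST(S)={c}  FIRST(A)={b,c}  FIRST(B)={c}
pass 2: — fixpoint
  FIRST(S)={c}  FIRST(A)={b,c}  FIRST(B)={c}

FOLLOW sets:
FOLLOW(S) := {$}
pass 1:
  S→S A: FOLLOW(S) ⊇ FIRST(A) = {b,c}; new: +{b,c}
  S→S A: FOLLOW(A) ⊇ FOLLOW(S) ⊇ {$,b,c}; new: +{$,b,c}
  FOLLOW[S]={$,b,c}  FOLLOW[A]={$,b,c}  FOLLOW[B]={}
pass 2:
  A→B: FOLLOW(B) ⊇ FOLLOW(A) ⊇ {$,b,c}; new: +{$,b,c}
  FOLLOW[S]={$,b,c}  FOLLOW[A]={$,b,c}  FOLLOW[B]={$,b,c}
pass 3: done
  FOLLOW[S]={$,b,c}  FOLLOW[A]={$,b,c}  FOLLOW[B]={$,b,c}

FOLLOW(S) = ["$", "b", "c"]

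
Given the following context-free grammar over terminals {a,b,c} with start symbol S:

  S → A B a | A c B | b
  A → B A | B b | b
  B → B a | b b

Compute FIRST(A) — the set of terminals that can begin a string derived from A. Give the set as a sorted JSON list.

FIRST iteration:
iter 1:
  A via A→b: +{b}
  B via B→b b: +{b}
  S via S→A B a: +{b}
  FIRST(S)={b}  FIRST(A)={b}  FIRST(B)={b}
iter 2: done
  FIRST(S)={b}  FIRST(A)={b}  FIRST(B)={b}

FIRST(A) = ["b"]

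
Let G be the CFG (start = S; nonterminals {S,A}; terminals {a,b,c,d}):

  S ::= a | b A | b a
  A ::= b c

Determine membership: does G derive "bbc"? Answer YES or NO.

CNF form of G:
  S -> T0 A | T0 T2 | a
  A -> T0 T1
  T0 -> b
  T1 -> c
  T2 -> a

CYK table (by increasing span):
  T[0,0] 'b' = {T0}  orig:{}
  T[1,1] 'b' = {T0}  orig:{}
  T[2,2] 'c' = {T1}  orig:{}
  T[0,1] 'bb' = ∅
  T[1,2] 'bc' = {A}
  T[0,2] 'bbc' = {S}

S ∈ T[0,2] ⇒ YES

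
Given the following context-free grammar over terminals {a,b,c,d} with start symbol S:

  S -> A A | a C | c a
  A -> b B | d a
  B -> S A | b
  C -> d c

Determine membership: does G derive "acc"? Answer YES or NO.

Convert to CNF:
  S -> A A | T2 C | T3 T2
  A -> T0 B | T1 T2
  B -> S A | b
  C -> T1 T3
  T0 -> b
  T1 -> d
  T2 -> a
  T3 -> c

Fill CYK table bottom-up:
  T[0,0] 'a' = {T2}  orig:{}
  T[1,1] 'c' = {T3}  orig:{}
  T[2,2] 'c' = {T3}  orig:{}
  T[0,1] 'ac' = ∅
  T[1,2] 'cc' = ∅
  T[0,2] 'acc' = ∅

S ∉ T[0,2] ⇒ NO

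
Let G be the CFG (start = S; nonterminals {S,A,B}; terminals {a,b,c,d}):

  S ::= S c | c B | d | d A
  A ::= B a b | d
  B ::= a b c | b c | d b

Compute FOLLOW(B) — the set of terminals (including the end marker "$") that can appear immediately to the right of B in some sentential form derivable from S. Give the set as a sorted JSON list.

FIRST sets, iterate to fixpoint:
pass 1:
  A via A→d: +{d}
  B via B→a b c: +{a}
  B via B→b c: +{b}
  B via B→d b: +{d}
  S via S→c B: +{c}
  S via S→d: +{d}
  FIRST(S)={c,d}  FIRST(A)={d}  FIRST(B)={a,b,d}
pass 2:
  A via A→B a b: +{a,b}
  FIRST(S)={c,d}  FIRST(A)={a,b,d}  FIRST(B)={a,b,d}
pass 3: (stable)
  FIRST(S)={c,d}  FIRST(A)={a,b,d}  FIRST(B)={a,b,d}

Compute FOLLOW by fixpoint:
seed FOLLOW(S) with $
[1]
  A→B a b: FOLLOW(B) ⊇ FIRST(a) = {a}; new: +{a}
  S→S c: FOLLOW(S) ⊇ FIRST(c) = {c}; new: +{c}
  S→c B: FOLLOW(B) ⊇ FOLLOW(S) ⊇ {$,c}; new: +{$,c}
  S→d A: FOLLOW(A) ⊇ FOLLOW(S) ⊇ {$,c}; new: +{$,c}
  FOLLOW[S]={$,c}  FOLLOW[A]={$,c}  FOLLOW[B]={$,a,c}
[2] done
  FOLLOW[S]={$,c}  FOLLOW[A]={$,c}  FOLLOW[B]={$,a,c}

FOLLOW(B) = ["$", "a", "c"]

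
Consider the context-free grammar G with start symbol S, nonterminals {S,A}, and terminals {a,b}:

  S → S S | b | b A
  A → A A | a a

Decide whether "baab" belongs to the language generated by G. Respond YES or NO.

Convert to CNF:
  S -> S S | T1 A | b
  A -> A A | T0 T0
  T0 -> a
  T1 -> b

Fill CYK table bottom-up:
  [0..0]={S,T1}  "b"  orig:{S}
  [1..1]={T0}  "a"  orig:{}
  [2..2]={T0}  "a"  orig:{}
  [3..3]={S,T1}  "b"  orig:{S}
  [0..1]=∅  "ba"
  [1..2]={A}  "aa"
  [2..3]=∅  "ab"
  [0..2]={S}  "baa"
  [1..3]=∅  "aab"
  [0..3]={S}  "baab"

S ∈ T[0,3] ⇒ YES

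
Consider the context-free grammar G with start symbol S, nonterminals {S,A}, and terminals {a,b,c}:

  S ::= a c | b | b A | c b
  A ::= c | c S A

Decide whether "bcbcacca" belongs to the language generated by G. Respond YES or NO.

CNF form of G:
  S -> T0 T2 | T1 T0 | T2 A | b
  A -> T0 X3 | c
  T0 -> c
  T1 -> a
  T2 -> b
  X3 -> S A

CYK fill:
  T[0,0] 'b' = {S,T2}  orig:{S}
  T[1,1] 'c' = {A,T0}  orig:{A}
  T[2,2] 'b' = {S,T2}  orig:{S}
  T[3,3] 'c' = {A,T0}  orig:{A}
  T[4,4] 'a' = {T1}  orig:{}
  T[5,5] 'c' = {A,T0}  orig:{A}
  T[6,6] 'c' = {A,T0}  orig:{A}
  T[7,7] 'a' = {T1}  orig:{}
  T[0,1] 'bc' = {S,X3}  orig:{S}
  T[1,2] 'cb' = {S}
  T[2,3] 'bc' = {S,X3}  orig:{S}
  T[3,4] 'ca' = ∅
  T[4,5] 'ac' = {S}
  T[5,6] 'cc' = ∅
  T[6,7] 'ca' = ∅
  T[0,2] 'bcb' = ∅
  T[1,3] 'cbc' = {A,X3}  orig:{A}
  T[2,4] 'bca' = ∅
  T[3,5] 'cac' = ∅
  T[4,6] 'acc' = {X3}  orig:{}
  T[5,7] 'cca' = ∅
  T[0,3] 'bcbc' = {S,X3}  orig:{S}
  T[1,4] 'cbca' = ∅
  T[2,5] 'bcac' = ∅
  T[3,6] 'cacc' = {A}
  T[4,7] 'acca' = ∅
  T[0,4] 'bcbca' = ∅
  T[1,5] 'cbcac' = ∅
  T[2,6] 'bcacc' = {S,X3}  orig:{S}
  T[3,7] 'cacca' = ∅
  T[0,5] 'bcbcac' = ∅
  T[1,6] 'cbcacc' = {A,X3}  orig:{A}
  T[2,7] 'bcacca' = ∅
  T[0,6] 'bcbcacc' = {S,X3}  orig:{S}
  T[1,7] 'cbcacca' = ∅
  T[0,7] 'bcbcacca' = ∅

S ∉ T[0,7] ⇒ NO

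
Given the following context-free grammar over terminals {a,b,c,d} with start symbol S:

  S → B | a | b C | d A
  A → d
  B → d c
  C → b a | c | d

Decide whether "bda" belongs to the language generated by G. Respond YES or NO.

CNF form of G:
  S -> T0 A | T0 T1 | T2 C | a
  A -> d
  B -> T0 T1
  C -> T2 T3 | c | d
  T0 -> d
  T1 -> c
  T2 -> b
  T3 -> a

Fill CYK table bottom-up:
  T[0,0] 'b' = {T2}  orig:{}
  T[1,1] 'd' = {A,C,T0}  orig:{A,C}
  T[2,2] 'a' = {S,T3}  orig:{S}
  T[0,1] 'bd' = {S}
  T[1,2] 'da' = ∅
  T[0,2] 'bda' = ∅

S ∉ T[0,2] ⇒ NO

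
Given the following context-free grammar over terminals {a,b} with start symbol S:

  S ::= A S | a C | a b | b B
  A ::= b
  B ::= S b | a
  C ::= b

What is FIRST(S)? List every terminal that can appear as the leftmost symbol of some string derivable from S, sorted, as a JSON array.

FIRST sets, iterate to fixpoint:
[1]
  A via A→b: +{b}
  B via B→a: +{a}
  C via C→b: +{b}
  S via S→A S: +{b}
  S via S→a C: +{a}
  FIRST(S)={a,b}  FIRST(A)={b}  FIRST(B)={a}  FIRST(C)={b}
[2]
  B via B→S b: +{b}
  FIRST(S)={a,b}  FIRST(A)={b}  FIRST(B)={a,b}  FIRST(C)={b}
[3] (no change)
  FIRST(S)={a,b}  FIRST(A)={b}  FIRST(B)={a,b}  FIRST(C)={b}

FIRST(S) = ["a", "b"]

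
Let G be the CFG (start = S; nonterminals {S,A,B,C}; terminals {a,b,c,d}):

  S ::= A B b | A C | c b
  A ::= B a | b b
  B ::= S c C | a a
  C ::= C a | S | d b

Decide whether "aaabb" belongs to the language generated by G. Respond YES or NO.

Convert to CNF:
  S -> A C | A X6 | T2 T1
  A -> B T0 | T1 T1
  B -> S X4 | T0 T0
  C -> A C | A X5 | C T0 | T2 T1 | T3 T1
  T0 -> a
  T1 -> b
  T2 -> c
  T3 -> d
  X4 -> T2 C
  X5 -> B T1
  X6 -> B T1

CYK table (by increasing span):
  T[0,0] 'a' = {T0}  orig:{}
  T[1,1] 'a' = {T0}  orig:{}
  T[2,2] 'a' = {T0}  orig:{}
  T[3,3] 'b' = {T1}  orig:{}
  T[4,4] 'b' = {T1}  orig:{}
  T[0,1] 'aa' = {B}
  T[1,2] 'aa' = {B}
  T[2,3] 'ab' = ∅
  T[3,4] 'bb' = {A}
  T[0,2] 'aaa' = {A}
  T[1,3] 'aab' = {X5,X6}  orig:{}
  T[2,4] 'abb' = ∅
  T[0,3] 'aaab' = ∅
  T[1,4] 'aabb' = ∅
  T[0,4] 'aaabb' = ∅

S ∉ T[0,4] ⇒ NO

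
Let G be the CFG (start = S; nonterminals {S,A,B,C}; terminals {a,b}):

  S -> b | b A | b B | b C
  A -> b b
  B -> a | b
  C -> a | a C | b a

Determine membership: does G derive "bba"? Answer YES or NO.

Convert to CNF:
  S -> T0 A | T0 B | T0 C | b
  A -> T0 T0
  B -> a | b
  C -> T0 T1 | T1 C | a
  T0 -> b
  T1 -> a

CYK table (by increasing span):
  [0..0]={B,S,T0}  "b"  orig:{B,S}
  [1..1]={B,S,T0}  "b"  orig:{B,S}
  [2..2]={B,C,T1}  "a"  orig:{B,C}
  [0..1]={A,S}  "bb"
  [1..2]={C,S}  "ba"
  [0..2]={S}  "bba"

S ∈ T[0,2] ⇒ YES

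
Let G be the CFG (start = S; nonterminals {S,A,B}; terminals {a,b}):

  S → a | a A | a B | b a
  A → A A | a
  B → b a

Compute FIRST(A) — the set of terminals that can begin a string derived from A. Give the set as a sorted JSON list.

Compute FIRST by fixpoint:
round 1:
  A via A→a: +{a}
  B via B→b a: +{b}
  S via S→a: +{a}
  S via S→b a: +{b}
  S: {a,b}  A: {a}  B: {b}
round 2: (stable)
  S: {a,b}  A: {a}  B: {b}

FIRST(A) = ["a"]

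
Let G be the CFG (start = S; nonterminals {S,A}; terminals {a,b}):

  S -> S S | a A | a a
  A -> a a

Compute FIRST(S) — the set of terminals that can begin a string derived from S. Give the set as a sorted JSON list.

FIRST iteration:
[1]
  A via A→a a: +{a}
  S via S→a A: +{a}
  FIRST[S]={a}  FIRST[A]={a}
[2] (stable)
  FIRST[S]={a}  FIRST[A]={a}

FIRST(S) = ["a"]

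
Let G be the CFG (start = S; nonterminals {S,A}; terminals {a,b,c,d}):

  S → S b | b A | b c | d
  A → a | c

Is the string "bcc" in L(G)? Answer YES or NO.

Convert to CNF:
  S -> S T0 | T0 A | T0 T1 | d
  A -> a | c
  T0 -> b
  T1 -> c

Fill CYK table bottom-up:
  cell(0,0) b: {T0}  orig:{}
  cell(1,1) c: {A,T1}  orig:{A}
  cell(2,2) c: {A,T1}  orig:{A}
  cell(0,1) bc: {S}
  cell(1,2) cc: ∅
  cell(0,2) bcc: ∅

S ∉ T[0,2] ⇒ NO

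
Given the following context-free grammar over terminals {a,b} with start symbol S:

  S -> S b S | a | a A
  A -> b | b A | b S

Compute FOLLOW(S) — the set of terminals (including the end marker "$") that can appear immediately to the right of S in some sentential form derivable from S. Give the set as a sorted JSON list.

FIRST iteration:
round 1:
  A via A→b: +{b}
  S via S→a: +{a}
  FIRST[S]={a}  FIRST[A]={b}
round 2: — fixpoint
  FIRST[S]={a}  FIRST[A]={b}

FOLLOW iteration:
seed FOLLOW(S) with $
iter 1:
  S→S b S: FOLLOW(S) ⊇ FIRST(b) = {b}; new: +{b}
  S→a A: FOLLOW(A) ⊇ FOLLOW(S) ⊇ {$,b}; new: +{$,b}
  FOLLOW[S]={$,b}  FOLLOW[A]={$,b}
iter 2: done
  FOLLOW[S]={$,b}  FOLLOW[A]={$,b}

FOLLOW(S) = ["$", "b"]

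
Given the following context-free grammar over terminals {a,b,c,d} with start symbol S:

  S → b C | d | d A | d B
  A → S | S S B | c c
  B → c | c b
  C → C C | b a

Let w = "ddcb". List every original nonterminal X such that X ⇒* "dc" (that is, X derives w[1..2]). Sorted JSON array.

Convert to CNF:
  S -> T0 C | T2 A | T2 B | d
  A -> S X4 | T0 C | T1 T1 | T2 A | T2 B | d
  B -> T1 T0 | c
  C -> C C | T0 T3
  T0 -> b
  T1 -> c
  T2 -> d
  T3 -> a
  X4 -> S B

Fill CYK table bottom-up — only the sub-triangle for w[1..2]:
  [1..1]={A,S,T2}  "d"  orig:{A,S}
  [2..2]={B,T1}  "c"  orig:{B}
  [1..2]={A,S,X4}  "dc"  orig:{A,S}

Original NTs in T[1,2] deriving "dc": ["A", "S"]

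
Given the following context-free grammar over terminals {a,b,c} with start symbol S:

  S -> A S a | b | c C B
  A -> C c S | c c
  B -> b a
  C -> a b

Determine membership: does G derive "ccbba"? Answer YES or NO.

CNF form of G:
  S -> A X4 | T0 X5 | b
  A -> C X3 | T0 T0
  B -> T1 T2
  C -> T2 T1
  T0 -> c
  T1 -> b
  T2 -> a
  X3 -> T0 S
  X4 -> S T2
  X5 -> C B

CYK table (by increasing span):
  T[0,0] 'c' = {T0}  orig:{}
  T[1,1] 'c' = {T0}  orig:{}
  T[2,2] 'b' = {S,T1}  orig:{S}
  T[3,3] 'b' = {S,T1}  orig:{S}
  T[4,4] 'a' = {T2}  orig:{}
  T[0,1] 'cc' = {A}
  T[1,2] 'cb' = {X3}  orig:{}
  T[2,3] 'bb' = ∅
  T[3,4] 'ba' = {B,X4}  orig:{B}
  T[0,2] 'ccb' = ∅
  T[1,3] 'cbb' = ∅
  T[2,4] 'bba' = ∅
  T[0,3] 'ccbb' = ∅
  T[1,4] 'cbba' = ∅
  T[0,4] 'ccbba' = ∅

S ∉ T[0,4] ⇒ NO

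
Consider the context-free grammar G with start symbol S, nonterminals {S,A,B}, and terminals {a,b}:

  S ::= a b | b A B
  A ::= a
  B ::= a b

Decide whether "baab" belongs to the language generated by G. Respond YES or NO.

CNF form of G:
  S -> T0 T1 | T1 X2
  A -> a
  B -> T0 T1
  T0 -> a
  T1 -> b
  X2 -> A B

Fill CYK table bottom-up:
  cell(0,0) b: {T1}  orig:{}
  cell(1,1) a: {A,T0}  orig:{A}
  cell(2,2) a: {A,T0}  orig:{A}
  cell(3,3) b: {T1}  orig:{}
  cell(0,1) ba: ∅
  cell(1,2) aa: ∅
  cell(2,3) ab: {B,S}
  cell(0,2) baa: ∅
  cell(1,3) aab: {X2}  orig:{}
  cell(0,3) baab: {S}

S ∈ T[0,3] ⇒ YES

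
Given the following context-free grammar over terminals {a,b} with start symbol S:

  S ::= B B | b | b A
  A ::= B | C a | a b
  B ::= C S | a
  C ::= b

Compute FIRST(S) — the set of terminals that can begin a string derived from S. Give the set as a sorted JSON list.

Compute FIRST by fixpoint:
[1]
  A via A→a b: +{a}
  B via B→a: +{a}
  C via C→b: +{b}
  S via S→B B: +{a}
  S via S→b: +{b}
  FIRST(S)={a,b}  FIRST(A)={a}  FIRST(B)={a}  FIRST(C)={b}
[2]
  A via A→C a: +{b}
  B via B→C S: +{b}
  FIRST(S)={a,b}  FIRST(A)={a,b}  FIRST(B)={a,b}  FIRST(C)={b}
[3] — fixpoint
  FIRST(S)={a,b}  FIRST(A)={a,b}  FIRST(B)={a,b}  FIRST(C)={b}

FIRST(S) = ["a", "b"]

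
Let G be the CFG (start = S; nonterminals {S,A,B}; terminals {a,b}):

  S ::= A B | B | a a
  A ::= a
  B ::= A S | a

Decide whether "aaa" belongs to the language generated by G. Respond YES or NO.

CNF form of G:
  S -> A B | A S | T0 T0 | a
  A -> a
  B -> A S | a
  T0 -> a

CYK fill:
  T[0,0] 'a' = {A,B,S,T0}  orig:{A,B,S}
  T[1,1] 'a' = {A,B,S,T0}  orig:{A,B,S}
  T[2,2] 'a' = {A,B,S,T0}  orig:{A,B,S}
  T[0,1] 'aa' = {B,S}
  T[1,2] 'aa' = {B,S}
  T[0,2] 'aaa' = {B,S}

S ∈ T[0,2] ⇒ YES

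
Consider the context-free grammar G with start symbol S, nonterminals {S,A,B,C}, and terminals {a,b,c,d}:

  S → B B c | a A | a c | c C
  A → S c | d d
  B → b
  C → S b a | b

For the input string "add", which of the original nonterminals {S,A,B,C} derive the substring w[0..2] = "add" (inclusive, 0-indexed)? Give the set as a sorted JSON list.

Convert to CNF:
  S -> B X5 | T0 C | T3 A | T3 T0
  A -> S T0 | T1 T1
  B -> b
  C -> S X4 | b
  T0 -> c
  T1 -> d
  T2 -> b
  T3 -> a
  X4 -> T2 T3
  X5 -> B T0

CYK fill (cells [i..j] with 0 ≤ i ≤ j ≤ 2 only):
  cell(0,0) a: {T3}  orig:{}
  cell(1,1) d: {T1}  orig:{}
  cell(2,2) d: {T1}  orig:{}
  cell(0,1) ad: ∅
  cell(1,2) dd: {A}
  cell(0,2) add: {S}

Original NTs in T[0,2] deriving "add": ["S"]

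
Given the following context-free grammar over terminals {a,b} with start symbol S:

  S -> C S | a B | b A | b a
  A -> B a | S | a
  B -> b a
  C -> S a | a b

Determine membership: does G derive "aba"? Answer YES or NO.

Convert to CNF:
  S -> C S | T0 B | T1 A | T1 T0
  A -> B T0 | C S | T0 B | T1 A | T1 T0 | a
  B -> T1 T0
  C -> S T0 | T0 T1
  T0 -> a
  T1 -> b

CYK fill:
  cell(0,0) a: {A,T0}  orig:{A}
  cell(1,1) b: {T1}  orig:{}
  cell(2,2) a: {A,T0}  orig:{A}
  cell(0,1) ab: {C}
  cell(1,2) ba: {A,B,S}
  cell(0,2) aba: {A,S}

S ∈ T[0,2] ⇒ YES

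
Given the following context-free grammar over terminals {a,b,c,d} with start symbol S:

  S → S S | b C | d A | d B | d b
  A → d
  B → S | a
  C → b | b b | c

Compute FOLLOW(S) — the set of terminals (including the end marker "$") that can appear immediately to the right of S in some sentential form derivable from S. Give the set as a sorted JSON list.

Compute FIRST by fixpoint:
iter 1:
  A via A→d: +{d}
  B via B→a: +{a}
  C via C→b: +{b}
  C via C→c: +{c}
  S via S→b C: +{b}
  S via S→d A: +{d}
  FIRST(S)={b,d}  FIRST(A)={d}  FIRST(B)={a}  FIRST(C)={b,c}
iter 2:
  B via B→S: +{b,d}
  FIRST(S)={b,d}  FIRST(A)={d}  FIRST(B)={a,b,d}  FIRST(C)={b,c}
iter 3: — fixpoint
  FIRST(S)={b,d}  FIRST(A)={d}  FIRST(B)={a,b,d}  FIRST(C)={b,c}

FOLLOW sets:
seed FOLLOW(S) with $
[1]
  S→S S: FOLLOW(S) ⊇ FIRST(S) = {b,d}; new: +{b,d}
  S→b C: FOLLOW(C) ⊇ FOLLOW(S) ⊇ {$,b,d}; new: +{$,b,d}
  S→d A: FOLLOW(A) ⊇ FOLLOW(S) ⊇ {$,b,d}; new: +{$,b,d}
  S→d B: FOLLOW(B) ⊇ FOLLOW(S) ⊇ {$,b,d}; new: +{$,b,d}
  FOLLOW(S)={$,b,d}  FOLLOW(A)={$,b,d}  FOLLOW(B)={$,b,d}  FOLLOW(C)={$,b,d}
[2] — fixpoint
  FOLLOW(S)={$,b,d}  FOLLOW(A)={$,b,d}  FOLLOW(B)={$,b,d}  FOLLOW(C)={$,b,d}

FOLLOW(S) = ["$", "b", "d"]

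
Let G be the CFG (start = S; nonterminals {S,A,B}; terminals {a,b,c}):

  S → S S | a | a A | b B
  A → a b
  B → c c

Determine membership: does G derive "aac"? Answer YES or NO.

CNF form of G:
  S -> S S | T0 A | T1 B | a
  A -> T0 T1
  B -> T2 T2
  T0 -> a
  T1 -> b
  T2 -> c

Fill CYK table bottom-up:
  [0..0]={S,T0}  "a"  orig:{S}
  [1..1]={S,T0}  "a"  orig:{S}
  [2..2]={T2}  "c"  orig:{}
  [0..1]={S}  "aa"
  [1..2]=∅  "ac"
  [0..2]=∅  "aac"

S ∉ T[0,2] ⇒ NO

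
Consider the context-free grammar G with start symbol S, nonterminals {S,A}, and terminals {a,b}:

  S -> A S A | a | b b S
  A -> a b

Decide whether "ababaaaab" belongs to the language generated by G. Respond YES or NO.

CNF form of G:
  S -> A X2 | T1 X3 | a
  A -> T0 T1
  T0 -> a
  T1 -> b
  X2 -> S A
  X3 -> T1 S

Fill CYK table bottom-up:
  T[0,0] 'a' = {S,T0}  orig:{S}
  T[1,1] 'b' = {T1}  orig:{}
  T[2,2] 'a' = {S,T0}  orig:{S}
  T[3,3] 'b' = {T1}  orig:{}
  T[4,4] 'a' = {S,T0}  orig:{S}
  T[5,5] 'a' = {S,T0}  orig:{S}
  T[6,6] 'a' = {S,T0}  orig:{S}
  T[7,7] 'a' = {S,T0}  orig:{S}
  T[8,8] 'b' = {T1}  orig:{}
  T[0,1] 'ab' = {A}
  T[1,2] 'ba' = {X3}  orig:{}
  T[2,3] 'ab' = {A}
  T[3,4] 'ba' = {X3}  orig:{}
  T[4,5] 'aa' = ∅
  T[5,6] 'aa' = ∅
  T[6,7] 'aa' = ∅
  T[7,8] 'ab' = {A}
  T[0,2] 'aba' = ∅
  T[1,3] 'bab' = ∅
  T[2,4] 'aba' = ∅
  T[3,5] 'baa' = ∅
  T[4,6] 'aaa' = ∅
  T[5,7] 'aaa' = ∅
  T[6,8] 'aab' = {X2}  orig:{}
  T[0,3] 'abab' = ∅
  T[1,4] 'baba' = ∅
  T[2,5] 'abaa' = ∅
  T[3,6] 'baaa' = ∅
  T[4,7] 'aaaa' = ∅
  T[5,8] 'aaab' = ∅
  T[0,4] 'ababa' = ∅
  T[1,5] 'babaa' = ∅
  T[2,6] 'abaaa' = ∅
  T[3,7] 'baaaa' = ∅
  T[4,8] 'aaaab' = ∅
  T[0,5] 'ababaa' = ∅
  T[1,6] 'babaaa' = ∅
  T[2,7] 'abaaaa' = ∅
  T[3,8] 'baaaab' = ∅
  T[0,6] 'ababaaa' = ∅
  T[1,7] 'babaaaa' = ∅
  T[2,8] 'abaaaab' = ∅
  T[0,7] 'ababaaaa' = ∅
  T[1,8] 'babaaaab' = ∅
  T[0,8] 'ababaaaab' = ∅

S ∉ T[0,8] ⇒ NO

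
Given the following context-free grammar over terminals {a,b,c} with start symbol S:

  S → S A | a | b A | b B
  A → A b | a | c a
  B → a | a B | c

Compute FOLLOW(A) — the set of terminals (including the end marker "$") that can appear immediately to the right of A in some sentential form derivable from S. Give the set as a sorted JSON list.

FIRST iteration:
[1]
  A via A→a: +{a}
  A via A→c a: +{c}
  B via B→a: +{a}
  B via B→c: +{c}
  S via S→a: +{a}
  S via S→b A: +{b}
  FIRST[S]={a,b}  FIRST[A]={a,c}  FIRST[B]={a,c}
[2] (stable)
  FIRST[S]={a,b}  FIRST[A]={a,c}  FIRST[B]={a,c}

Compute FOLLOW by fixpoint:
seed FOLLOW(S) with $
iter 1:
  A→A b: FOLLOW(A) ⊇ FIRST(b) = {b}; new: +{b}
  S→S A: FOLLOW(S) ⊇ FIRST(A) = {a,c}; new: +{a,c}
  S→S A: FOLLOW(A) ⊇ FOLLOW(S) ⊇ {$,a,c}; new: +{$,a,c}
  S→b B: FOLLOW(B) ⊇ FOLLOW(S) ⊇ {$,a,c}; new: +{$,a,c}
  FOLLOW[S]={$,a,c}  FOLLOW[A]={$,a,b,c}  FOLLOW[B]={$,a,c}
iter 2: — fixpoint
  FOLLOW[S]={$,a,c}  FOLLOW[A]={$,a,b,c}  FOLLOW[B]={$,a,c}

FOLLOW(A) = ["$", "a", "b", "c"]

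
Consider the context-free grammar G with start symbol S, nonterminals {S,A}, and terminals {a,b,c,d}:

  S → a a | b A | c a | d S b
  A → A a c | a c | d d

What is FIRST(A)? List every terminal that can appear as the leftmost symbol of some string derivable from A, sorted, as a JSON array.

Compute FIRST by fixpoint:
round 1:
  A via A→a c: +{a}
  A via A→d d: +{d}
  S via S→a a: +{a}
  S via S→b A: +{b}
  S via S→c a: +{c}
  S via S→d S b: +{d}
  FIRST[S]={a,b,c,d}  FIRST[A]={a,d}
round 2: — fixpoint
  FIRST[S]={a,b,c,d}  FIRST[A]={a,d}

FIRST(A) = ["a", "d"]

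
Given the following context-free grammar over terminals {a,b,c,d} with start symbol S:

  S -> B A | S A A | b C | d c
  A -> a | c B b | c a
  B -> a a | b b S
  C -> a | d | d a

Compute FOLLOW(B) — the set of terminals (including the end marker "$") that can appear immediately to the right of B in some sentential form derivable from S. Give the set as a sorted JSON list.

Compute FIRST by fixpoint:
round 1:
  A via A→a: +{a}
  A via A→c B b: +{c}
  B via B→a a: +{a}
  B via B→b b S: +{b}
  C via C→a: +{a}
  C via C→d: +{d}
  S via S→B A: +{a,b}
  S via S→d c: +{d}
  S: {a,b,d}  A: {a,c}  B: {a,b}  C: {a,d}
round 2: (no change)
  S: {a,b,d}  A: {a,c}  B: {a,b}  C: {a,d}

FOLLOW iteration:
FOLLOW(S) := {$}
round 1:
  A→c B b: FOLLOW(B) ⊇ FIRST(b) = {b}; new: +{b}
  B→b b S: FOLLOW(S) ⊇ FOLLOW(B) ⊇ {b}; new: +{b}
  S→B A: FOLLOW(B) ⊇ FIRST(A) = {a,c}; new: +{a,c}
  S→B A: FOLLOW(A) ⊇ FOLLOW(S) ⊇ {$,b}; new: +{$,b}
  S→S A A: FOLLOW(S) ⊇ FIRST(A) = {a,c}; new: +{a,c}
  S→S A A: FOLLOW(A) ⊇ FIRST(A) = {a,c}; new: +{a,c}
  S→b C: FOLLOW(C) ⊇ FOLLOW(S) ⊇ {$,a,b,c}; new: +{$,a,b,c}
  FOLLOW[S]={$,a,b,c}  FOLLOW[A]={$,a,b,c}  FOLLOW[B]={a,b,c}  FOLLOW[C]={$,a,b,c}
round 2: — fixpoint
  FOLLOW[S]={$,a,b,c}  FOLLOW[A]={$,a,b,c}  FOLLOW[B]={a,b,c}  FOLLOW[C]={$,a,b,c}

FOLLOW(B) = ["a", "b", "c"]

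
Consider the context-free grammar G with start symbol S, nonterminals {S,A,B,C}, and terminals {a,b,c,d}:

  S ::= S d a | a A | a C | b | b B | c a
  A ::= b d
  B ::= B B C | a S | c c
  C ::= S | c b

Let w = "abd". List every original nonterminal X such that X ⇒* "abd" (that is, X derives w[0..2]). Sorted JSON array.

CNF form of G:
  S -> S X6 | T0 B | T2 A | T2 C | T3 T2 | b
  A -> T0 T1
  B -> B X4 | T2 S | T3 T3
  C -> S X5 | T0 B | T2 A | T2 C | T3 T0 | T3 T2 | b
  T0 -> b
  T1 -> d
  T2 -> a
  T3 -> c
  X4 -> B C
  X5 -> T1 T2
  X6 -> T1 T2

CYK table (by increasing span) — only the sub-triangle for w[0..2]:
  cell(0,0) a: {T2}  orig:{}
  cell(1,1) b: {C,S,T0}  orig:{C,S}
  cell(2,2) d: {T1}  orig:{}
  cell(0,1) ab: {B,C,S}
  cell(1,2) bd: {A}
  cell(0,2) abd: {C,S}

Original NTs in T[0,2] deriving "abd": ["C", "S"]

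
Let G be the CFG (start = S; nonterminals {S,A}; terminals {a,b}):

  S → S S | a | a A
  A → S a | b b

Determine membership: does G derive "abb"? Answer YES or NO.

CNF form of G:
  S -> S S | T0 A | a
  A -> S T0 | T1 T1
  T0 -> a
  T1 -> b

Fill CYK table bottom-up:
  cell(0,0) a: {S,T0}  orig:{S}
  cell(1,1) b: {T1}  orig:{}
  cell(2,2) b: {T1}  orig:{}
  cell(0,1) ab: ∅
  cell(1,2) bb: {A}
  cell(0,2) abb: {S}

S ∈ T[0,2] ⇒ YES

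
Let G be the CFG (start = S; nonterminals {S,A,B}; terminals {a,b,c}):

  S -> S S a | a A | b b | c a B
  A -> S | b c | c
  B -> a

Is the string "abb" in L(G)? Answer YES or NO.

Convert to CNF:
  S -> S X5 | T0 A | T1 T1 | T2 X6
  A -> S X3 | T0 A | T1 T1 | T1 T2 | T2 X4 | c
  B -> a
  T0 -> a
  T1 -> b
  T2 -> c
  X3 -> S T0
  X4 -> T0 B
  X5 -> S T0
  X6 -> T0 B

CYK table (by increasing span):
  cell(0,0) a: {B,T0}  orig:{B}
  cell(1,1) b: {T1}  orig:{}
  cell(2,2) b: {T1}  orig:{}
  cell(0,1) ab: ∅
  cell(1,2) bb: {A,S}
  cell(0,2) abb: {A,S}

S ∈ T[0,2] ⇒ YES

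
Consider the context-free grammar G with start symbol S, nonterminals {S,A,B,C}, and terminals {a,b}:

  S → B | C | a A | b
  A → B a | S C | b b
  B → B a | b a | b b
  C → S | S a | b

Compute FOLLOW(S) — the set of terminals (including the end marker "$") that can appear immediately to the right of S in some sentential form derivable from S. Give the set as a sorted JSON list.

FIRST sets, iterate to fixpoint:
round 1:
  A via A→b b: +{b}
  B via B→b a: +{b}
  C via C→b: +{b}
  S via S→B: +{b}
  S via S→a A: +{a}
  FIRST[S]={a,b}  FIRST[A]={b}  FIRST[B]={b}  FIRST[C]={b}
round 2:
  A via A→S C: +{a}
  C via C→S: +{a}
  FIRST[S]={a,b}  FIRST[A]={a,b}  FIRST[B]={b}  FIRST[C]={a,b}
round 3: (stable)
  FIRST[S]={a,b}  FIRST[A]={a,b}  FIRST[B]={b}  FIRST[C]={a,b}

Compute FOLLOW by fixpoint:
initialize: $ ∈ FOLLOW(S)
[1]
  A→B a: FOLLOW(B) ⊇ FIRST(a) = {a}; new: +{a}
  A→S C: FOLLOW(S) ⊇ FIRST(C) = {a,b}; new: +{a,b}
  S→B: FOLLOW(B) ⊇ FOLLOW(S) ⊇ {$,a,b}; new: +{$,b}
  S→C: FOLLOW(C) ⊇ FOLLOW(S) ⊇ {$,a,b}; new: +{$,a,b}
  S→a A: FOLLOW(A) ⊇ FOLLOW(S) ⊇ {$,a,b}; new: +{$,a,b}
  FOLLOW(S)={$,a,b}  FOLLOW(A)={$,a,b}  FOLLOW(B)={$,a,b}  FOLLOW(C)={$,a,b}
[2] (stable)
  FOLLOW(S)={$,a,b}  FOLLOW(A)={$,a,b}  FOLLOW(B)={$,a,b}  FOLLOW(C)={$,a,b}

FOLLOW(S) = ["$", "a", "b"]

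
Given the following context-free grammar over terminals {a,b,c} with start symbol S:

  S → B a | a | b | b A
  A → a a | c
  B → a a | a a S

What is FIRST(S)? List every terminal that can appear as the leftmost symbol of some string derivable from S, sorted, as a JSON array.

Compute FIRST by fixpoint:
round 1:
  A via A→a a: +{a}
  A via A→c: +{c}
  B via B→a a: +{a}
  S via S→B a: +{a}
  S via S→b: +{b}
  FIRST[S]={a,b}  FIRST[A]={a,c}  FIRST[B]={a}
round 2: (no change)
  FIRST[S]={a,b}  FIRST[A]={a,c}  FIRST[B]={a}

FIRST(S) = ["a", "b"]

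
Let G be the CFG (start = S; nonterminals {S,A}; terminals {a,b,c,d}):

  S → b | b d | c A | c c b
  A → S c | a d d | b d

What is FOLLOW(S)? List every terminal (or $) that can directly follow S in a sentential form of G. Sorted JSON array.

FIRST iteration:
pass 1:
  A via A→a d d: +{a}
  A via A→b d: +{b}
  S via S→b: +{b}
  S via S→c A: +{c}
  FIRST[S]={b,c}  FIRST[A]={a,b}
pass 2:
  A via A→S c: +{c}
  FIRST[S]={b,c}  FIRST[A]={a,b,c}
pass 3: done
  FIRST[S]={b,c}  FIRST[A]={a,b,c}

Compute FOLLOW by fixpoint:
initialize: $ ∈ FOLLOW(S)
pass 1:
  A→S c: FOLLOW(S) ⊇ FIRST(c) = {c}; new: +{c}
  S→c A: FOLLOW(A) ⊇ FOLLOW(S) ⊇ {$,c}; new: +{$,c}
  S: {$,c}  A: {$,c}
pass 2: (stable)
  S: {$,c}  A: {$,c}

FOLLOW(S) = ["$", "c"]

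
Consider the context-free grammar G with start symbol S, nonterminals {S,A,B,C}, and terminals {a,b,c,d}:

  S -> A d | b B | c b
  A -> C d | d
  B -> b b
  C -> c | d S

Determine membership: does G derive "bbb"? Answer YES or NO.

Convert to CNF:
  S -> A T0 | T1 B | T2 T1
  A -> C T0 | d
  B -> T1 T1
  C -> T0 S | c
  T0 -> d
  T1 -> b
  T2 -> c

CYK table (by increasing span):
  T[0,0] 'b' = {T1}  orig:{}
  T[1,1] 'b' = {T1}  orig:{}
  T[2,2] 'b' = {T1}  orig:{}
  T[0,1] 'bb' = {B}
  T[1,2] 'bb' = {B}
  T[0,2] 'bbb' = {S}

S ∈ T[0,2] ⇒ YES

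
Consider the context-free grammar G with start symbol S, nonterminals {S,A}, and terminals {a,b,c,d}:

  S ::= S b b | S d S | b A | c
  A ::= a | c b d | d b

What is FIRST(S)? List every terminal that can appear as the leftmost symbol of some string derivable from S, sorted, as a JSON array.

FIRST sets, iterate to fixpoint:
round 1:
  A via A→a: +{a}
  A via A→c b d: +{c}
  A via A→d b: +{d}
  S via S→b A: +{b}
  S via S→c: +{c}
  FIRST[S]={b,c}  FIRST[A]={a,c,d}
round 2: (stable)
  FIRST[S]={b,c}  FIRST[A]={a,c,d}

FIRST(S) = ["b", "c"]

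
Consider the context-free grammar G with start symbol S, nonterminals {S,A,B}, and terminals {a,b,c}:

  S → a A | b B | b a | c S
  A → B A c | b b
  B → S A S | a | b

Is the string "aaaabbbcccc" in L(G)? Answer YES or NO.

CNF form of G:
  S -> T0 S | T1 B | T1 T2 | T2 A
  A -> B X3 | T1 T1
  B -> S X4 | a | b
  T0 -> c
  T1 -> b
  T2 -> a
  X3 -> A T0
  X4 -> A S

Fill CYK table bottom-up:
  cell(0,0) a: {B,T2}  orig:{B}
  cell(1,1) a: {B,T2}  orig:{B}
  cell(2,2) a: {B,T2}  orig:{B}
  cell(3,3) a: {B,T2}  orig:{B}
  cell(4,4) b: {B,T1}  orig:{B}
  cell(5,5) b: {B,T1}  orig:{B}
  cell(6,6) b: {B,T1}  orig:{B}
  cell(7,7) c: {T0}  orig:{}
  cell(8,8) c: {T0}  orig:{}
  cell(9,9) c: {T0}  orig:{}
  cell(10,10) c: {T0}  orig:{}
  cell(0,1) aa: ∅
  cell(1,2) aa: ∅
  cell(2,3) aa: ∅
  cell(3,4) ab: ∅
  cell(4,5) bb: {A,S}
  cell(5,6) bb: {A,S}
  cell(6,7) bc: ∅
  cell(7,8) cc: ∅
  cell(8,9) cc: ∅
  cell(9,10) cc: ∅
  cell(0,2) aaa: ∅
  cell(1,3) aaa: ∅
  cell(2,4) aab: ∅
  cell(3,5) abb: {S}
  cell(4,6) bbb: ∅
  cell(5,7) bbc: {X3}  orig:{}
  cell(6,8) bcc: ∅
  cell(7,9) ccc: ∅
  cell(8,10) ccc: ∅
  cell(0,3) aaaa: ∅
  cell(1,4) aaab: ∅
  cell(2,5) aabb: ∅
  cell(3,6) abbb: ∅
  cell(4,7) bbbc: {A}
  cell(5,8) bbcc: ∅
  cell(6,9) bccc: ∅
  cell(7,10) cccc: ∅
  cell(0,4) aaaab: ∅
  cell(1,5) aaabb: ∅
  cell(2,6) aabbb: ∅
  cell(3,7) abbbc: {S}
  cell(4,8) bbbcc: {X3}  orig:{}
  cell(5,9) bbccc: ∅
  cell(6,10) bcccc: ∅
  cell(0,5) aaaabb: ∅
  cell(1,6) aaabbb: ∅
  cell(2,7) aabbbc: ∅
  cell(3,8) abbbcc: {A}
  cell(4,9) bbbccc: ∅
  cell(5,10) bbcccc: ∅
  cell(0,6) aaaabbb: ∅
  cell(1,7) aaabbbc: ∅
  cell(2,8) aabbbcc: {S}
  cell(3,9) abbbccc: {X3}  orig:{}
  cell(4,10) bbbcccc: ∅
  cell(0,7) aaaabbbc: ∅
  cell(1,8) aaabbbcc: ∅
  cell(2,9) aabbbccc: {A}
  cell(3,10) abbbcccc: ∅
  cell(0,8) aaaabbbcc: ∅
  cell(1,9) aaabbbccc: {S}
  cell(2,10) aabbbcccc: {X3}  orig:{}
  cell(0,9) aaaabbbccc: ∅
  cell(1,10) aaabbbcccc: {A}
  cell(0,10) aaaabbbcccc: {S}

S ∈ T[0,10] ⇒ YES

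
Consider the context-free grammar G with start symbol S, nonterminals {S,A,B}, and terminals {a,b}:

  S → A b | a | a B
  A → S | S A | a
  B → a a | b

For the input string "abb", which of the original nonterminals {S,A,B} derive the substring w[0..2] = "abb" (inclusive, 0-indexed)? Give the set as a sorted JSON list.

CNF form of G:
  S -> A T0 | T1 B | a
  A -> A T0 | S A | T1 B | a
  B -> T1 T1 | b
  T0 -> b
  T1 -> a

CYK table (by increasing span), restricted to cells inside w[0..2]:
  [0..0]={A,S,T1}  "a"  orig:{A,S}
  [1..1]={B,T0}  "b"  orig:{B}
  [2..2]={B,T0}  "b"  orig:{B}
  [0..1]={A,S}  "ab"
  [1..2]=∅  "bb"
  [0..2]={A,S}  "abb"

Original NTs in T[0,2] deriving "abb": ["A", "S"]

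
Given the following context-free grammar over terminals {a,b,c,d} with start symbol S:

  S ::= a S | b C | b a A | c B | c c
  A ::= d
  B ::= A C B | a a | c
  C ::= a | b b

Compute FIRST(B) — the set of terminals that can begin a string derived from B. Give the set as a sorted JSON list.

FIRST iteration:
iter 1:
  A via A→d: +{d}
  B via B→A C B: +{d}
  B via B→a a: +{a}
  B via B→c: +{c}
  C via C→a: +{a}
  C via C→b b: +{b}
  S via S→a S: +{a}
  S via S→b C: +{b}
  S via S→c B: +{c}
  S: {a,b,c}  A: {d}  B: {a,c,d}  C: {a,b}
iter 2: (no change)
  S: {a,b,c}  A: {d}  B: {a,c,d}  C: {a,b}

FIRST(B) = ["a", "c", "d"]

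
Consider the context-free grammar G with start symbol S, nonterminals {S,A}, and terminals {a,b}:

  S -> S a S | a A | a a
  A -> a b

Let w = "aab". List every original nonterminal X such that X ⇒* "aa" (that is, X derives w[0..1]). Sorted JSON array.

Convert to CNF:
  S -> S X2 | T0 A | T0 T0
  A -> T0 T1
  T0 -> a
  T1 -> b
  X2 -> T0 S

CYK table (by increasing span) (cells [i..j] with 0 ≤ i ≤ j ≤ 1 only):
  T[0,0] 'a' = {T0}  orig:{}
  T[1,1] 'a' = {T0}  orig:{}
  T[0,1] 'aa' = {S}

Original NTs in T[0,1] deriving "aa": ["S"]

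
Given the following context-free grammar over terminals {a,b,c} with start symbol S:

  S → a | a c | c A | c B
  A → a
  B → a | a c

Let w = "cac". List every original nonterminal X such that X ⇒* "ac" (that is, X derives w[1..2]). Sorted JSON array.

CNF form of G:
  S -> T0 T1 | T1 A | T1 B | a
  A -> a
  B -> T0 T1 | a
  T0 -> a
  T1 -> c

Fill CYK table bottom-up, restricted to cells inside w[1..2]:
  T[1,1] 'a' = {A,B,S,T0}  orig:{A,B,S}
  T[2,2] 'c' = {T1}  orig:{}
  T[1,2] 'ac' = {B,S}

Original NTs in T[1,2] deriving "ac": ["B", "S"]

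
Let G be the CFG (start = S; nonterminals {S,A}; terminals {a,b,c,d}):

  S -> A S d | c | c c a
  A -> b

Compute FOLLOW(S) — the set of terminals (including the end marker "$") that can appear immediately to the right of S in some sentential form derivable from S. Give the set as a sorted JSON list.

FIRST iteration:
iter 1:
  A via A→b: +{b}
  S via S→A S d: +{b}
  S via S→c: +{c}
  S: {b,c}  A: {b}
iter 2: done
  S: {b,c}  A: {b}

Compute FOLLOW by fixpoint:
seed FOLLOW(S) with $
[1]
  S→A S d: FOLLOW(A) ⊇ FIRST(S) = {b,c}; new: +{b,c}
  S→A S d: FOLLOW(S) ⊇ FIRST(d) = {d}; new: +{d}
  S: {$,d}  A: {b,c}
[2] (no change)
  S: {$,d}  A: {b,c}

FOLLOW(S) = ["$", "d"]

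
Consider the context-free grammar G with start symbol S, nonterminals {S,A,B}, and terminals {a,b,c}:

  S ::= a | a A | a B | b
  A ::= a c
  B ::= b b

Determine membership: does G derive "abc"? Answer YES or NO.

CNF form of G:
  S -> T0 A | T0 B | a | b
  A -> T0 T1
  B -> T2 T2
  T0 -> a
  T1 -> c
  T2 -> b

CYK fill:
  [0..0]={S,T0}  "a"  orig:{S}
  [1..1]={S,T2}  "b"  orig:{S}
  [2..2]={T1}  "c"  orig:{}
  [0..1]=∅  "ab"
  [1..2]=∅  "bc"
  [0..2]=∅  "abc"

S ∉ T[0,2] ⇒ NO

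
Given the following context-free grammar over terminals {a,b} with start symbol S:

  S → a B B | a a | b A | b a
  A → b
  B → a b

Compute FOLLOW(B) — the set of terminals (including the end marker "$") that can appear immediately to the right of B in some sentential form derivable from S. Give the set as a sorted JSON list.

FIRST sets, iterate to fixpoint:
pass 1:
  A via A→b: +{b}
  B via B→a b: +{a}
  S via S→a B B: +{a}
  S via S→b A: +{b}
  FIRST[S]={a,b}  FIRST[A]={b}  FIRST[B]={a}
pass 2: — fixpoint
  FIRST[S]={a,b}  FIRST[A]={b}  FIRST[B]={a}

FOLLOW iteration:
initialize: $ ∈ FOLLOW(S)
iter 1:
  S→a B B: FOLLOW(B) ⊇ FIRST(B) = {a}; new: +{a}
  S→a B B: FOLLOW(B) ⊇ FOLLOW(S) ⊇ {$}; new: +{$}
  S→b A: FOLLOW(A) ⊇ FOLLOW(S) ⊇ {$}; new: +{$}
  FOLLOW(S)={$}  FOLLOW(A)={$}  FOLLOW(B)={$,a}
iter 2: (stable)
  FOLLOW(S)={$}  FOLLOW(A)={$}  FOLLOW(B)={$,a}

FOLLOW(B) = ["$", "a"]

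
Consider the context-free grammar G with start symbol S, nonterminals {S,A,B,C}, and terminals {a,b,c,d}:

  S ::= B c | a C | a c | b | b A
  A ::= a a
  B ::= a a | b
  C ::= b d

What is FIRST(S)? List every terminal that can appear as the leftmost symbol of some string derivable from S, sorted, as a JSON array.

FIRST sets, iterate to fixpoint:
round 1:
  A via A→a a: +{a}
  B via B→a a: +{a}
  B via B→b: +{b}
  C via C→b d: +{b}
  S via S→B c: +{a,b}
  S: {a,b}  A: {a}  B: {a,b}  C: {b}
round 2: done
  S: {a,b}  A: {a}  B: {a,b}  C: {b}

FIRST(S) = ["a", "b"]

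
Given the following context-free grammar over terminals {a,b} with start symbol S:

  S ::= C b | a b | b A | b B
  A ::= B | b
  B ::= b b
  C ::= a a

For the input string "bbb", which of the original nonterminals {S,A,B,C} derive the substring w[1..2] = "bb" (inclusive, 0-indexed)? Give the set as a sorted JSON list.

CNF form of G:
  S -> C T0 | T0 A | T0 B | T1 T0
  A -> T0 T0 | b
  B -> T0 T0
  C -> T1 T1
  T0 -> b
  T1 -> a

Fill CYK table bottom-up — only the sub-triangle for w[1..2]:
  T[1,1] 'b' = {A,T0}  orig:{A}
  T[2,2] 'b' = {A,T0}  orig:{A}
  T[1,2] 'bb' = {A,B,S}

Original NTs in T[1,2] deriving "bb": ["A", "B", "S"]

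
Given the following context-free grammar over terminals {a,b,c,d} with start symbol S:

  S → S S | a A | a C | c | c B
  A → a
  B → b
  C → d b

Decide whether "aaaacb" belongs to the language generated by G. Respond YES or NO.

Convert to CNF:
  S -> S S | T2 A | T2 C | T3 B | c
  A -> a
  B -> b
  C -> T0 T1
  T0 -> d
  T1 -> b
  T2 -> a
  T3 -> c

CYK fill:
  [0..0]={A,T2}  "a"  orig:{A}
  [1..1]={A,T2}  "a"  orig:{A}
  [2..2]={A,T2}  "a"  orig:{A}
  [3..3]={A,T2}  "a"  orig:{A}
  [4..4]={S,T3}  "c"  orig:{S}
  [5..5]={B,T1}  "b"  orig:{B}
  [0..1]={S}  "aa"
  [1..2]={S}  "aa"
  [2..3]={S}  "aa"
  [3..4]=∅  "ac"
  [4..5]={S}  "cb"
  [0..2]=∅  "aaa"
  [1..3]=∅  "aaa"
  [2..4]={S}  "aac"
  [3..5]=∅  "acb"
  [0..3]={S}  "aaaa"
  [1..4]=∅  "aaac"
  [2..5]={S}  "aacb"
  [0..4]={S}  "aaaac"
  [1..5]=∅  "aaacb"
  [0..5]={S}  "aaaacb"

S ∈ T[0,5] ⇒ YES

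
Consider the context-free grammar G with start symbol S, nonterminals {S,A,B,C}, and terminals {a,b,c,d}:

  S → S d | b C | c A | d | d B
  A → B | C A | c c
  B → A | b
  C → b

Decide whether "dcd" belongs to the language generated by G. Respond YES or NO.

CNF form of G:
  S -> S T1 | T0 A | T1 B | T2 C | d
  A -> C A | T0 T0 | b
  B -> C A | T0 T0 | b
  C -> b
  T0 -> c
  T1 -> d
  T2 -> b

Fill CYK table bottom-up:
  [0..0]={S,T1}  "d"  orig:{S}
  [1..1]={T0}  "c"  orig:{}
  [2..2]={S,T1}  "d"  orig:{S}
  [0..1]=∅  "dc"
  [1..2]=∅  "cd"
  [0..2]=∅  "dcd"

S ∉ T[0,2] ⇒ NO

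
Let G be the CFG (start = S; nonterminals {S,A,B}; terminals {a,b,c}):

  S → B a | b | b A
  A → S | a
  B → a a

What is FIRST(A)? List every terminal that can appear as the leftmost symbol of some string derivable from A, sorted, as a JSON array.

Compute FIRST by fixpoint:
iter 1:
  A via A→a: +{a}
  B via B→a a: +{a}
  S via S→B a: +{a}
  S via S→b: +{b}
  FIRST(S)={a,b}  FIRST(A)={a}  FIRST(B)={a}
iter 2:
  A via A→S: +{b}
  FIRST(S)={a,b}  FIRST(A)={a,b}  FIRST(B)={a}
iter 3: (stable)
  FIRST(S)={a,b}  FIRST(A)={a,b}  FIRST(B)={a}

FIRST(A) = ["a", "b"]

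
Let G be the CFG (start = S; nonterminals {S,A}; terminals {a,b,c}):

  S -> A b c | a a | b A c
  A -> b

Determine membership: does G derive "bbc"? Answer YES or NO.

CNF form of G:
  S -> A X3 | T0 X4 | T2 T2
  A -> b
  T0 -> b
  T1 -> c
  T2 -> a
  X3 -> T0 T1
  X4 -> A T1

Fill CYK table bottom-up:
  T[0,0] 'b' = {A,T0}  orig:{A}
  T[1,1] 'b' = {A,T0}  orig:{A}
  T[2,2] 'c' = {T1}  orig:{}
  T[0,1] 'bb' = ∅
  T[1,2] 'bc' = {X3,X4}  orig:{}
  T[0,2] 'bbc' = {S}

S ∈ T[0,2] ⇒ YES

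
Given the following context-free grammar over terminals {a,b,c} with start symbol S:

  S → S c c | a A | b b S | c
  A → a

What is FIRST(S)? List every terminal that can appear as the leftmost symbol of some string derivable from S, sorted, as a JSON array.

FIRST iteration:
pass 1:
  A via A→a: +{a}
  S via S→a A: +{a}
  S via S→b b S: +{b}
  S via S→c: +{c}
  FIRST[S]={a,b,c}  FIRST[A]={a}
pass 2: done
  FIRST[S]={a,b,c}  FIRST[A]={a}

FIRST(S) = ["a", "b", "c"]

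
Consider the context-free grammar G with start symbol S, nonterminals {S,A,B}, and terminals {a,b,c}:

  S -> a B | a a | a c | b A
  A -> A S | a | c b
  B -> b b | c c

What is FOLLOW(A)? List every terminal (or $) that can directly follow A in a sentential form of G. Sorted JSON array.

FIRST sets, iterate to fixpoint:
pass 1:
  A via A→a: +{a}
  A via A→c b: +{c}
  B via B→b b: +{b}
  B via B→c c: +{c}
  S via S→a B: +{a}
  S via S→b A: +{b}
  FIRST(S)={a,b}  FIRST(A)={a,c}  FIRST(B)={b,c}
pass 2: (stable)
  FIRST(S)={a,b}  FIRST(A)={a,c}  FIRST(B)={b,c}

Compute FOLLOW by fixpoint:
FOLLOW(S) := {$}
iter 1:
  A→A S: FOLLOW(A) ⊇ FIRST(S) = {a,b}; new: +{a,b}
  A→A S: FOLLOW(S) ⊇ FOLLOW(A) ⊇ {a,b}; new: +{a,b}
  S→a B: FOLLOW(B) ⊇ FOLLOW(S) ⊇ {$,a,b}; new: +{$,a,b}
  S→b A: FOLLOW(A) ⊇ FOLLOW(S) ⊇ {$,a,b}; new: +{$}
  FOLLOW(S)={$,a,b}  FOLLOW(A)={$,a,b}  FOLLOW(B)={$,a,b}
iter 2: done
  FOLLOW(S)={$,a,b}  FOLLOW(A)={$,a,b}  FOLLOW(B)={$,a,b}

FOLLOW(A) = ["$", "a", "b"]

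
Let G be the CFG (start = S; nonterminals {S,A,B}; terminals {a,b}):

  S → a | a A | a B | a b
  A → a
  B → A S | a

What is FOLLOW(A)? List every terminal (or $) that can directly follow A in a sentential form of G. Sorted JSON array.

FIRST iteration:
[1]
  A via A→a: +{a}
  B via B→A S: +{a}
  S via S→a: +{a}
  FIRST(S)={a}  FIRST(A)={a}  FIRST(B)={a}
[2] — fixpoint
  FIRST(S)={a}  FIRST(A)={a}  FIRST(B)={a}

Compute FOLLOW by fixpoint:
FOLLOW(S) := {$}
pass 1:
  B→A S: FOLLOW(A) ⊇ FIRST(S) = {a}; new: +{a}
  S→a A: FOLLOW(A) ⊇ FOLLOW(S) ⊇ {$}; new: +{$}
  S→a B: FOLLOW(B) ⊇ FOLLOW(S) ⊇ {$}; new: +{$}
  S: {$}  A: {$,a}  B: {$}
pass 2: done
  S: {$}  A: {$,a}  B: {$}

FOLLOW(A) = ["$", "a"]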